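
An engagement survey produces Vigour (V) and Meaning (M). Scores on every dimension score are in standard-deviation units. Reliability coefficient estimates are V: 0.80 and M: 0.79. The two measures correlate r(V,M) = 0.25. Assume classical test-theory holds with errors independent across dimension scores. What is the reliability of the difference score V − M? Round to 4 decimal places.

Var(V−M) = 1 + 1 − 2·0.25 = 2 − 0.5 = 1.5.
Under uncorrelated errors the observed covariances equal the true-score covariances, so only the own-variance terms attenuate.
True-score variance = [0.80 + 0.79] − 0.5 = 1.59 − 0.5 = 1.09.
Reliability = 1.09 / 1.5 = 0.7267.

0.7267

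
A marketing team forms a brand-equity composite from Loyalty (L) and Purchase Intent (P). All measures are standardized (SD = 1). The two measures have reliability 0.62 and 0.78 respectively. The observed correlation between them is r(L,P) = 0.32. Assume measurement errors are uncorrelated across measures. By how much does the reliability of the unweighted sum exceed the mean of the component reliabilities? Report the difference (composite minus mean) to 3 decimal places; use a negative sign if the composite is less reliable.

Var(sum) = 2 + 0.64 = 2.64; true-score variance = 1.4 + 0.64 = 2.04; composite reliability = 0.7727.
Mean component reliability = 0.7000.
Difference = 0.7727 − 0.7000 = 0.073.

0.073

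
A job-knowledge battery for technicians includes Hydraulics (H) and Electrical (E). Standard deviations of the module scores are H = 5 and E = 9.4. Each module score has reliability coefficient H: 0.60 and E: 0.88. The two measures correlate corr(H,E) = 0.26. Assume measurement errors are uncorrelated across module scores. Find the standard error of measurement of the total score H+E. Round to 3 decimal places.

4.539

Var(total) = 113.36 + 24.44 = 137.8.
True-score variance = 92.7568 + 24.44 = 117.197, so reliability = 0.8505.
Error variance = 137.8 − 117.197 = 20.6032; SEM = √20.6032 = 4.539.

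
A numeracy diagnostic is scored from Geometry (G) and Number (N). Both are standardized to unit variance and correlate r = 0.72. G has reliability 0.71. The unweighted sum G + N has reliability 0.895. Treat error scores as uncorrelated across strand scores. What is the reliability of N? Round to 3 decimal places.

Var(G+N) = 2 + 2·0.72 = 3.440.
True-score variance = ρ_G + ρ_N + 2·0.72, so 0.895 = (0.71 + ρ_N + 1.44) / 3.440.
ρ_N = 0.895·3.440 − 0.71 − 1.44 = 0.929.

0.929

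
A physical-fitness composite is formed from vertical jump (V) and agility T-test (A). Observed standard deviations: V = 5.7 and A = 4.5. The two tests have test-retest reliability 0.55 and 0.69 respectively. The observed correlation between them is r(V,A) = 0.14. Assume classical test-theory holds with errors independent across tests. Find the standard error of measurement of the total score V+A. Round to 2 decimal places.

4.57

Var(total) = 52.74 + 7.182 = 59.922.
True-score variance = 31.842 + 7.182 = 39.024, so reliability = 0.6512.
Error variance = 59.922 − 39.024 = 20.898; SEM = √20.898 = 4.57.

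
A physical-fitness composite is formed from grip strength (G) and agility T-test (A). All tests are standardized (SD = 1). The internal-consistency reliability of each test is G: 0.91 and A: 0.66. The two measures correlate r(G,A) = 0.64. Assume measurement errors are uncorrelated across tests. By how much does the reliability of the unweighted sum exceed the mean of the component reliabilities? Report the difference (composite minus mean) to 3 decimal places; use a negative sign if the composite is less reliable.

0.084

Var(sum) = 2 + 1.28 = 3.28; true-score variance = 1.57 + 1.28 = 2.85; composite reliability = 0.8689.
Mean component reliability = 0.7850.
Difference = 0.8689 − 0.7850 = 0.084.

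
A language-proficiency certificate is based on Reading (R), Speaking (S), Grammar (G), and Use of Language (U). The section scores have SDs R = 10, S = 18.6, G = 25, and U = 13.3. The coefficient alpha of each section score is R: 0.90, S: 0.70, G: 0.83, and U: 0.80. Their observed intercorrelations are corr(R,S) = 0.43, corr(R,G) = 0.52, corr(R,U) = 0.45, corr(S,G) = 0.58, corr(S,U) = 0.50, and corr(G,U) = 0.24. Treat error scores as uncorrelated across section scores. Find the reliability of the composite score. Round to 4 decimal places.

Var(R+S+G+U) = 10² + 18.6² + 25² + 13.3² + 2·[10·18.6·0.43 + 10·25·0.52 + 10·13.3·0.45 + 18.6·25·0.58 + 18.6·13.3·0.50 + 25·13.3·0.24] = 1247.85 + 1486.04 = 2733.89.
With uncorrelated errors the cross-covariances are all true-score covariance, so they carry over unchanged; only the diagonal terms shrink to ρᵢσᵢ².
True-score variance = [10²·0.90 + 18.6²·0.70 + 25²·0.83 + 13.3²·0.80] + 1486.04 = 992.434 + 1486.04 = 2478.47.
Reliability = 2478.47 / 2733.89 = 0.9066.

0.9066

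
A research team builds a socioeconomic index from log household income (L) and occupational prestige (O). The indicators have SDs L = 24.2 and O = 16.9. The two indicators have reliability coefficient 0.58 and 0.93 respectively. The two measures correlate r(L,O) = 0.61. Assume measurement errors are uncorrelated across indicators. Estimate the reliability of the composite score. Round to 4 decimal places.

Var(L+O) = 24.2² + 16.9² + 2·[24.2·16.9·0.61] = 871.25 + 498.956 = 1370.21.
Because errors are independent across components, Cov(Tᵢ,Tⱼ) = Cov(Xᵢ,Xⱼ); the off-diagonal part of the true-score variance is the same as above.
True-score variance = [24.2²·0.58 + 16.9²·0.93] + 498.956 = 605.288 + 498.956 = 1104.24.
Reliability = 1104.24 / 1370.21 = 0.8059.

0.8059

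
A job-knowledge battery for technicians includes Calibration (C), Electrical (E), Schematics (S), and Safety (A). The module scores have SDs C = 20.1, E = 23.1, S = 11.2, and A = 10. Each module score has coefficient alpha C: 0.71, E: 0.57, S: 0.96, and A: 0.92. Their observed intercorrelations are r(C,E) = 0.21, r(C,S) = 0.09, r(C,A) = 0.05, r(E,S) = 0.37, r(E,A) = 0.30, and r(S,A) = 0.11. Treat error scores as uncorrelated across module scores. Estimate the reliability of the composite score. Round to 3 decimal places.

0.797

Var(C+E+S+A) = 20.1² + 23.1² + 11.2² + 10² + 2·[20.1·23.1·0.21 + 20.1·11.2·0.09 + 20.1·10·0.05 + 23.1·11.2·0.37 + 23.1·10·0.30 + 11.2·10·0.11] = 1163.06 + 610.325 = 1773.38.
Because errors are independent across components, Cov(Tᵢ,Tⱼ) = Cov(Xᵢ,Xⱼ); the off-diagonal part of the true-score variance is the same as above.
True-score variance = [20.1²·0.71 + 23.1²·0.57 + 11.2²·0.96 + 10²·0.92] + 610.325 = 803.427 + 610.325 = 1413.75.
Reliability = 1413.75 / 1773.38 = 0.797.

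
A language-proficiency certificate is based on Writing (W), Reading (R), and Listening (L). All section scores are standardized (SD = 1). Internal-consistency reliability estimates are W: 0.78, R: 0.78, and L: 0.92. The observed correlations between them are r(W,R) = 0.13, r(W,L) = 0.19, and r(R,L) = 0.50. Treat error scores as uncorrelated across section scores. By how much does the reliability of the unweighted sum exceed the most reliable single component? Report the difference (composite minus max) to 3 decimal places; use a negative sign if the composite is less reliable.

Var(sum) = 3 + 1.64 = 4.64; true-score variance = 2.48 + 1.64 = 4.12; composite reliability = 0.8879.
Max component reliability = 0.9200.
Difference = 0.8879 − 0.9200 = -0.032.

-0.032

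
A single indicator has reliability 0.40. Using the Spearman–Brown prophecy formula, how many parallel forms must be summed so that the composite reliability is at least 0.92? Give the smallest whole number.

18

k ≥ ρ*(1−ρ₁)/(ρ₁(1−ρ*)) = 0.92·0.60 / (0.40·0.08) = 17.250.
Smallest integer k = 18.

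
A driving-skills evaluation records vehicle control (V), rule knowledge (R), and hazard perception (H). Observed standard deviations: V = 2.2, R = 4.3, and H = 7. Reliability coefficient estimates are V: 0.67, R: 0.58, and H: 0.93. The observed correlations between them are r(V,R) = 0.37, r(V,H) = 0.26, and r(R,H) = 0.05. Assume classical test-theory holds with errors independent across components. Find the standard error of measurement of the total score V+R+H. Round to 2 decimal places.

Var(total) = 72.33 + 18.0184 = 90.3484.
True-score variance = 59.537 + 18.0184 = 77.5554, so reliability = 0.8584.
Error variance = 90.3484 − 77.5554 = 12.793; SEM = √12.793 = 3.58.

3.58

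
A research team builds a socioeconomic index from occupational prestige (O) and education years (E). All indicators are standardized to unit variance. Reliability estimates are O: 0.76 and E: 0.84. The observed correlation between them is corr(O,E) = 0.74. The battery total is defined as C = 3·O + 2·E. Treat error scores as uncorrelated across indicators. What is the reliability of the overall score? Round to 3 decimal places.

0.872

Var(C) = 3² + 2² + 2·[6·0.74] = 13 + 8.88 = 21.88.
Under uncorrelated errors the observed covariances equal the true-score covariances, so only the own-variance terms attenuate.
True-score variance = [3²·0.76 + 2²·0.84] + 8.88 = 10.2 + 8.88 = 19.08.
Reliability = 19.08 / 21.88 = 0.872.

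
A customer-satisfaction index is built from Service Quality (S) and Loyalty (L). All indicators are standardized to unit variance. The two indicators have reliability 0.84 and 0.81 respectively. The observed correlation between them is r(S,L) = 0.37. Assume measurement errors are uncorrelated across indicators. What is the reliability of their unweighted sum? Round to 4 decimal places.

Var(S+L) = 2 + 2·[0.37] = 2 + 0.74 = 2.74.
Because errors are independent across components, Cov(Tᵢ,Tⱼ) = Cov(Xᵢ,Xⱼ); the off-diagonal part of the true-score variance is the same as above.
True-score variance = [0.84 + 0.81] + 0.74 = 1.65 + 0.74 = 2.39.
Reliability = 2.39 / 2.74 = 0.8723.

0.8723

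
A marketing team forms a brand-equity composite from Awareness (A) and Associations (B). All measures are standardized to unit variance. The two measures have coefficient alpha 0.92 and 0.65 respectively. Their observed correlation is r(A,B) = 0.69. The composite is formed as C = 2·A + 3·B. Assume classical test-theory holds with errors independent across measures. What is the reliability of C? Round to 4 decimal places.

Var(C) = 2² + 3² + 2·[6·0.69] = 13 + 8.28 = 21.28.
Because errors are independent across components, Cov(Tᵢ,Tⱼ) = Cov(Xᵢ,Xⱼ); the off-diagonal part of the true-score variance is the same as above.
True-score variance = [2²·0.92 + 3²·0.65] + 8.28 = 9.53 + 8.28 = 17.81.
Reliability = 17.81 / 21.28 = 0.8369.

0.8369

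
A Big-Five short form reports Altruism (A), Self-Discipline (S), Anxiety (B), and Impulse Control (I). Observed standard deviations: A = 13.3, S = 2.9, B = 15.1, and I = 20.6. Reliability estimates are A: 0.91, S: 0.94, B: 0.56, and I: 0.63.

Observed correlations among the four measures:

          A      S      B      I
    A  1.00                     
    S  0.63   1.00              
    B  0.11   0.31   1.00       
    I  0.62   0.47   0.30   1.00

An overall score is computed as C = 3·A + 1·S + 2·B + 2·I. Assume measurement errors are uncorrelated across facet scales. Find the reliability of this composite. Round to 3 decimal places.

Var(C) = 3²·13.3² + 2.9² + 2²·15.1² + 2²·20.6² + 2·[3·13.3·2.9·0.63 + 6·13.3·15.1·0.11 + 6·13.3·20.6·0.62 + 2·2.9·15.1·0.31 + 2·2.9·20.6·0.47 + 4·15.1·20.6·0.30] = 4209.9 + 3362.46 = 7572.36.
With uncorrelated errors the cross-covariances are all true-score covariance, so they carry over unchanged; only the diagonal terms shrink to ρᵢσᵢ².
True-score variance = [3²·13.3²·0.91 + 2.9²·0.94 + 2²·15.1²·0.56 + 2²·20.6²·0.63] + 3362.46 = 3036.76 + 3362.46 = 6399.22.
Reliability = 6399.22 / 7572.36 = 0.845.

0.845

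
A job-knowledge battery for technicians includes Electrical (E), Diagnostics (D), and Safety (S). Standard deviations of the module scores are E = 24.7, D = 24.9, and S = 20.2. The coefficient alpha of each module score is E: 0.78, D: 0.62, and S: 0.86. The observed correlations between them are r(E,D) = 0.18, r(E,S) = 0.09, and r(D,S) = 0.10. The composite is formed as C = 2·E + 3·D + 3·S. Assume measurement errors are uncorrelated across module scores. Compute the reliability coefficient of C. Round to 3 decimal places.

0.781

Var(C) = 2²·24.7² + 3²·24.9² + 3²·20.2² + 2·[6·24.7·24.9·0.18 + 6·24.7·20.2·0.09 + 9·24.9·20.2·0.10] = 11692.8 + 2772.68 = 14465.5.
Under uncorrelated errors the observed covariances equal the true-score covariances, so only the own-variance terms attenuate.
True-score variance = [2²·24.7²·0.78 + 3²·24.9²·0.62 + 3²·20.2²·0.86] + 2772.68 = 8521.37 + 2772.68 = 11294.1.
Reliability = 11294.1 / 14465.5 = 0.781.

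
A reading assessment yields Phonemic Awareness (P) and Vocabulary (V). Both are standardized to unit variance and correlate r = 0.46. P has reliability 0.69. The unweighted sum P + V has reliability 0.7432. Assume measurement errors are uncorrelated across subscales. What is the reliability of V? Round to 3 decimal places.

0.560

Var(P+V) = 2 + 2·0.46 = 2.920.
True-score variance = ρ_P + ρ_V + 2·0.46, so 0.7432 = (0.69 + ρ_V + 0.92) / 2.920.
ρ_V = 0.7432·2.920 − 0.69 − 0.92 = 0.560.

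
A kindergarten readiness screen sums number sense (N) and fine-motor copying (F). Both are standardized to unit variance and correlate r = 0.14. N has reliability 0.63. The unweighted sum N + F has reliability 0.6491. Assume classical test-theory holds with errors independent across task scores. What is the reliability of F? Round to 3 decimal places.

Var(N+F) = 2 + 2·0.14 = 2.280.
True-score variance = ρ_N + ρ_F + 2·0.14, so 0.6491 = (0.63 + ρ_F + 0.28) / 2.280.
ρ_F = 0.6491·2.280 − 0.63 − 0.28 = 0.570.

0.570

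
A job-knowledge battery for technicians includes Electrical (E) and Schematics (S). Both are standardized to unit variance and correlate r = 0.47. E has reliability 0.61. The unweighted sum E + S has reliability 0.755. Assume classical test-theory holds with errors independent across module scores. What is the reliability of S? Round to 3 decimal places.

0.670

Var(E+S) = 2 + 2·0.47 = 2.940.
True-score variance = ρ_E + ρ_S + 2·0.47, so 0.755 = (0.61 + ρ_S + 0.94) / 2.940.
ρ_S = 0.755·2.940 − 0.61 − 0.94 = 0.670.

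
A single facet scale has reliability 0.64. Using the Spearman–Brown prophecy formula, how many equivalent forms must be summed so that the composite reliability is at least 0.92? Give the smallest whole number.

k ≥ ρ*(1−ρ₁)/(ρ₁(1−ρ*)) = 0.92·0.36 / (0.64·0.08) = 6.469.
Smallest integer k = 7.

7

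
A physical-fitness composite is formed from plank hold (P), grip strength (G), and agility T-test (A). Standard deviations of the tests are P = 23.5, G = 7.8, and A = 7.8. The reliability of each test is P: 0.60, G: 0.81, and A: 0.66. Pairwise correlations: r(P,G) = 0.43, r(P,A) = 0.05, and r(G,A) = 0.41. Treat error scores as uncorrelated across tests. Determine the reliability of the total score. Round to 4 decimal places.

Var(P+G+A) = 23.5² + 7.8² + 7.8² + 2·[23.5·7.8·0.43 + 23.5·7.8·0.05 + 7.8·7.8·0.41] = 673.93 + 225.857 = 899.787.
Under uncorrelated errors the observed covariances equal the true-score covariances, so only the own-variance terms attenuate.
True-score variance = [23.5²·0.60 + 7.8²·0.81 + 7.8²·0.66] + 225.857 = 420.785 + 225.857 = 646.642.
Reliability = 646.642 / 899.787 = 0.7187.

0.7187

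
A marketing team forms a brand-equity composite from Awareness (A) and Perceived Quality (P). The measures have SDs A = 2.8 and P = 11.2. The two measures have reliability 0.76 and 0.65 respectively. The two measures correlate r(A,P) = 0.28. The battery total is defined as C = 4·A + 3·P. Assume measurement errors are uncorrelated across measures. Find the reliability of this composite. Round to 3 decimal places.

Var(C) = 4²·2.8² + 3²·11.2² + 2·[12·2.8·11.2·0.28] = 1254.4 + 210.739 = 1465.14.
With uncorrelated errors the cross-covariances are all true-score covariance, so they carry over unchanged; only the diagonal terms shrink to ρᵢσᵢ².
True-score variance = [4²·2.8²·0.76 + 3²·11.2²·0.65] + 210.739 = 829.158 + 210.739 = 1039.9.
Reliability = 1039.9 / 1465.14 = 0.710.

0.710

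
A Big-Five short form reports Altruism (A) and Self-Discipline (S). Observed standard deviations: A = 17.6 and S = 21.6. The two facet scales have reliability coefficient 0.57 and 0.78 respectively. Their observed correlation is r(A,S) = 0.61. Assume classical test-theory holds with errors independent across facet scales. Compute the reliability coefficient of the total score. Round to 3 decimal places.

Var(A+S) = 17.6² + 21.6² + 2·[17.6·21.6·0.61] = 776.32 + 463.795 = 1240.12.
Under uncorrelated errors the observed covariances equal the true-score covariances, so only the own-variance terms attenuate.
True-score variance = [17.6²·0.57 + 21.6²·0.78] + 463.795 = 540.48 + 463.795 = 1004.28.
Reliability = 1004.28 / 1240.12 = 0.810.

0.810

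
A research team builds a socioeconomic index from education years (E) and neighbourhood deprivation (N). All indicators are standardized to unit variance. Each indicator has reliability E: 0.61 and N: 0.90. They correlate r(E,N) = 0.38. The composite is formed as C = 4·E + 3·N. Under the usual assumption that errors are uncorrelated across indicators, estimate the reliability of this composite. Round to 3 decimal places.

Var(C) = 4² + 3² + 2·[12·0.38] = 25 + 9.12 = 34.12.
Under uncorrelated errors the observed covariances equal the true-score covariances, so only the own-variance terms attenuate.
True-score variance = [4²·0.61 + 3²·0.90] + 9.12 = 17.86 + 9.12 = 26.98.
Reliability = 26.98 / 34.12 = 0.791.

0.791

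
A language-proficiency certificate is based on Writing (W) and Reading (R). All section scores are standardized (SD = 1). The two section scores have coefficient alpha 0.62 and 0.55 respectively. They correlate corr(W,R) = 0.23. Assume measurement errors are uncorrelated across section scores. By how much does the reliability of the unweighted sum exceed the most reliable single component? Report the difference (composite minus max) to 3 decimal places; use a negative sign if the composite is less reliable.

0.043

Var(sum) = 2 + 0.46 = 2.46; true-score variance = 1.17 + 0.46 = 1.63; composite reliability = 0.6626.
Max component reliability = 0.6200.
Difference = 0.6626 − 0.6200 = 0.043.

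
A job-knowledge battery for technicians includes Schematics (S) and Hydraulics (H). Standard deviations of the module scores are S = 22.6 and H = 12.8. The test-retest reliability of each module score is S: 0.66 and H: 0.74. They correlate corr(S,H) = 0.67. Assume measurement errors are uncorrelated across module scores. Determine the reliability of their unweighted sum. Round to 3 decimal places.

0.796

Var(S+H) = 22.6² + 12.8² + 2·[22.6·12.8·0.67] = 674.6 + 387.635 = 1062.24.
With uncorrelated errors the cross-covariances are all true-score covariance, so they carry over unchanged; only the diagonal terms shrink to ρᵢσᵢ².
True-score variance = [22.6²·0.66 + 12.8²·0.74] + 387.635 = 458.343 + 387.635 = 845.978.
Reliability = 845.978 / 1062.24 = 0.796.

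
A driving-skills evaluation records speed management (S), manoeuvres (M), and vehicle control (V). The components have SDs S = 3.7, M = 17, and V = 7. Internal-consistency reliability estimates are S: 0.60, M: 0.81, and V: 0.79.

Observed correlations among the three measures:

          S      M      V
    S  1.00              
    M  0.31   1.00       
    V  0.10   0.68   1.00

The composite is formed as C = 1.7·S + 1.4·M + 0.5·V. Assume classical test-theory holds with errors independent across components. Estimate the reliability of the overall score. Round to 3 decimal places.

0.848

Var(C) = 1.7²·3.7² + 1.4²·17² + 0.5²·7² + 2·[2.38·3.7·17·0.31 + 0.85·3.7·7·0.10 + 0.7·17·7·0.68] = 618.254 + 210.506 = 828.76.
Under uncorrelated errors the observed covariances equal the true-score covariances, so only the own-variance terms attenuate.
True-score variance = [1.7²·3.7²·0.60 + 1.4²·17²·0.81 + 0.5²·7²·0.79] + 210.506 = 492.232 + 210.506 = 702.739.
Reliability = 702.739 / 828.76 = 0.848.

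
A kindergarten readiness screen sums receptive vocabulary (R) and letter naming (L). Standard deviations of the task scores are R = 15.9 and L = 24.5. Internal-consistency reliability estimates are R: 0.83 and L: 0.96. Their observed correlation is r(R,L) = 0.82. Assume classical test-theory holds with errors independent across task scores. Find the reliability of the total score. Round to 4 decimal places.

Var(R+L) = 15.9² + 24.5² + 2·[15.9·24.5·0.82] = 853.06 + 638.862 = 1491.92.
Because errors are independent across components, Cov(Tᵢ,Tⱼ) = Cov(Xᵢ,Xⱼ); the off-diagonal part of the true-score variance is the same as above.
True-score variance = [15.9²·0.83 + 24.5²·0.96] + 638.862 = 786.072 + 638.862 = 1424.93.
Reliability = 1424.93 / 1491.92 = 0.9551.

0.9551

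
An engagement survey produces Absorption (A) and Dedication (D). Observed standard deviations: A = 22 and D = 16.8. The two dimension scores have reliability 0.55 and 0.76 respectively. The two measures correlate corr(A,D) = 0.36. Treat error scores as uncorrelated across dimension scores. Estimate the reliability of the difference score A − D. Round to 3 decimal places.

Var(A−D) = 22² + 16.8² − 2·22·16.8·0.36 = 766.24 − 266.112 = 500.128.
Under uncorrelated errors the observed covariances equal the true-score covariances, so only the own-variance terms attenuate.
True-score variance = [22²·0.55 + 16.8²·0.76] − 266.112 = 480.702 − 266.112 = 214.59.
Reliability = 214.59 / 500.128 = 0.429.

0.429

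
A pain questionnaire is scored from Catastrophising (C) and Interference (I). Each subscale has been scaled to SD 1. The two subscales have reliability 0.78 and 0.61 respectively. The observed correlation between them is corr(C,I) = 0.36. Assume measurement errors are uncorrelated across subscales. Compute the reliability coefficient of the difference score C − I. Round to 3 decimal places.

Var(C−I) = 1 + 1 − 2·0.36 = 2 − 0.72 = 1.28.
Because errors are independent across components, Cov(Tᵢ,Tⱼ) = Cov(Xᵢ,Xⱼ); the off-diagonal part of the true-score variance is the same as above.
True-score variance = [0.78 + 0.61] − 0.72 = 1.39 − 0.72 = 0.67.
Reliability = 0.67 / 1.28 = 0.523.

0.523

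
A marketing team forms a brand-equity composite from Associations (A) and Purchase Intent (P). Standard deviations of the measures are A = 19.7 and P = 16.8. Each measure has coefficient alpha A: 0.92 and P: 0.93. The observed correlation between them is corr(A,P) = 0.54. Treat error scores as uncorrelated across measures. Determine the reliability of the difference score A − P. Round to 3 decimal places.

0.838

Var(A−P) = 19.7² + 16.8² − 2·19.7·16.8·0.54 = 670.33 − 357.437 = 312.893.
Under uncorrelated errors the observed covariances equal the true-score covariances, so only the own-variance terms attenuate.
True-score variance = [19.7²·0.92 + 16.8²·0.93] − 357.437 = 619.526 − 357.437 = 262.089.
Reliability = 262.089 / 312.893 = 0.838.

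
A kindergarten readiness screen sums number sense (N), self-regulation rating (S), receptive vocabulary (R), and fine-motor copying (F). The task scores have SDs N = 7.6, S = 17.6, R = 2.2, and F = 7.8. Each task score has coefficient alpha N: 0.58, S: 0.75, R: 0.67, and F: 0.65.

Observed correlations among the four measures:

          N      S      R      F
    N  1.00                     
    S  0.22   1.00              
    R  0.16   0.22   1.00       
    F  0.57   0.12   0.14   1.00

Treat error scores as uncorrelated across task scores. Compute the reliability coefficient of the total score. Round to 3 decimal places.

0.799

Var(N+S+R+F) = 7.6² + 17.6² + 2.2² + 7.8² + 2·[7.6·17.6·0.22 + 7.6·2.2·0.16 + 7.6·7.8·0.57 + 17.6·2.2·0.22 + 17.6·7.8·0.12 + 2.2·7.8·0.14] = 433.2 + 186.573 = 619.773.
With uncorrelated errors the cross-covariances are all true-score covariance, so they carry over unchanged; only the diagonal terms shrink to ρᵢσᵢ².
True-score variance = [7.6²·0.58 + 17.6²·0.75 + 2.2²·0.67 + 7.8²·0.65] + 186.573 = 308.61 + 186.573 = 495.182.
Reliability = 495.182 / 619.773 = 0.799.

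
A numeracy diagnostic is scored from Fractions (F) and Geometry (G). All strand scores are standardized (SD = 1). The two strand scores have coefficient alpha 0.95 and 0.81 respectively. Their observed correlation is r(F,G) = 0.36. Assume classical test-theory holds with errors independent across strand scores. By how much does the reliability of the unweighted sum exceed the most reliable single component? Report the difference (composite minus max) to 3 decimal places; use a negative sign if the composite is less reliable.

-0.038

Var(sum) = 2 + 0.72 = 2.72; true-score variance = 1.76 + 0.72 = 2.48; composite reliability = 0.9118.
Max component reliability = 0.9500.
Difference = 0.9118 − 0.9500 = -0.038.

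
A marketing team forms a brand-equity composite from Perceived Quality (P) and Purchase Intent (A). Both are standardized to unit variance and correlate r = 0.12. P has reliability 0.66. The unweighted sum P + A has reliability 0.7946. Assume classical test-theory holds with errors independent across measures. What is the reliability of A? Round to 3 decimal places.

0.880

Var(P+A) = 2 + 2·0.12 = 2.240.
True-score variance = ρ_P + ρ_A + 2·0.12, so 0.7946 = (0.66 + ρ_A + 0.24) / 2.240.
ρ_A = 0.7946·2.240 − 0.66 − 0.24 = 0.880.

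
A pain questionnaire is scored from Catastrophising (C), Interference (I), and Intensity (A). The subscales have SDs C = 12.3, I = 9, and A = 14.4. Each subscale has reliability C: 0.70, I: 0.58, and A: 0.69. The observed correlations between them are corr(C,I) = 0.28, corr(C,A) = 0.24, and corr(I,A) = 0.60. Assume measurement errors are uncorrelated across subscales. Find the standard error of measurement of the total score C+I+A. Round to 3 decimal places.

11.987

Var(total) = 439.65 + 302.53 = 742.18.
True-score variance = 295.961 + 302.53 = 598.491, so reliability = 0.8064.
Error variance = 742.18 − 598.491 = 143.689; SEM = √143.689 = 11.987.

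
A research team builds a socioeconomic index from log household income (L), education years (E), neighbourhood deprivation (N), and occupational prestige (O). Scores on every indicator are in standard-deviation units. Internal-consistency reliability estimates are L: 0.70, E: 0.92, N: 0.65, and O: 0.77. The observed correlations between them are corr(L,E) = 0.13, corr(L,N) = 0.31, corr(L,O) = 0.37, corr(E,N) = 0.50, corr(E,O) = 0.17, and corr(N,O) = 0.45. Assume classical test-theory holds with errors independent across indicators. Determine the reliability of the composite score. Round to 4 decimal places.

Var(L+E+N+O) = 4 + 2·[0.13 + 0.31 + 0.37 + 0.50 + 0.17 + 0.45] = 4 + 3.86 = 7.86.
Under uncorrelated errors the observed covariances equal the true-score covariances, so only the own-variance terms attenuate.
True-score variance = [0.70 + 0.92 + 0.65 + 0.77] + 3.86 = 3.04 + 3.86 = 6.9.
Reliability = 6.9 / 7.86 = 0.8779.

0.8779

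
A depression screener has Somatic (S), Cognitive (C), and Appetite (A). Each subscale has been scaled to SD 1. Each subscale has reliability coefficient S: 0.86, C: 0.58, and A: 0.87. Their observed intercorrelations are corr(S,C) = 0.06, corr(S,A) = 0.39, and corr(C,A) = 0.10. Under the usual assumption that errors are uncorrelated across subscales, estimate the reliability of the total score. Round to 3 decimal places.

0.832

Var(S+C+A) = 3 + 2·[0.06 + 0.39 + 0.10] = 3 + 1.1 = 4.1.
Under uncorrelated errors the observed covariances equal the true-score covariances, so only the own-variance terms attenuate.
True-score variance = [0.86 + 0.58 + 0.87] + 1.1 = 2.31 + 1.1 = 3.41.
Reliability = 3.41 / 4.1 = 0.832.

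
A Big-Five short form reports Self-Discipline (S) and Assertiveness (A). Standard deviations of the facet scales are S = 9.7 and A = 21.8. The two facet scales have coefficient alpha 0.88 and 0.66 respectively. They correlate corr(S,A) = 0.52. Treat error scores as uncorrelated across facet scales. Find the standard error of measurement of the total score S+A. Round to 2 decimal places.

13.15

Var(total) = 569.33 + 219.918 = 789.248.
True-score variance = 396.458 + 219.918 = 616.376, so reliability = 0.7810.
Error variance = 789.248 − 616.376 = 172.872; SEM = √172.872 = 13.15.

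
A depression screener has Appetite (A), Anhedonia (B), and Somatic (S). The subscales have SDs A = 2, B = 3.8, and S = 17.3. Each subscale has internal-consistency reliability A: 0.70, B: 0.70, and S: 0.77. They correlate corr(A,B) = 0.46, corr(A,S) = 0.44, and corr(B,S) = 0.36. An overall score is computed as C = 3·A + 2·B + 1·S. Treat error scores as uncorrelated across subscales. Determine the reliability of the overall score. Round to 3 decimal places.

Var(C) = 3²·2² + 2²·3.8² + 17.3² + 2·[6·2·3.8·0.46 + 3·2·17.3·0.44 + 2·3.8·17.3·0.36] = 393.05 + 227.962 = 621.012.
Under uncorrelated errors the observed covariances equal the true-score covariances, so only the own-variance terms attenuate.
True-score variance = [3²·2²·0.70 + 2²·3.8²·0.70 + 17.3²·0.77] + 227.962 = 296.085 + 227.962 = 524.047.
Reliability = 524.047 / 621.012 = 0.844.

0.844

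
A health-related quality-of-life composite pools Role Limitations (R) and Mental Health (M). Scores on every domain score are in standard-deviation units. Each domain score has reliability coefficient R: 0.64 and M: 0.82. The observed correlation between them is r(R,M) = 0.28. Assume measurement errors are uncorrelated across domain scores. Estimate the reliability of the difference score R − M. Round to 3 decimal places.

0.625

Var(R−M) = 1 + 1 − 2·0.28 = 2 − 0.56 = 1.44.
Under uncorrelated errors the observed covariances equal the true-score covariances, so only the own-variance terms attenuate.
True-score variance = [0.64 + 0.82] − 0.56 = 1.46 − 0.56 = 0.9.
Reliability = 0.9 / 1.44 = 0.625.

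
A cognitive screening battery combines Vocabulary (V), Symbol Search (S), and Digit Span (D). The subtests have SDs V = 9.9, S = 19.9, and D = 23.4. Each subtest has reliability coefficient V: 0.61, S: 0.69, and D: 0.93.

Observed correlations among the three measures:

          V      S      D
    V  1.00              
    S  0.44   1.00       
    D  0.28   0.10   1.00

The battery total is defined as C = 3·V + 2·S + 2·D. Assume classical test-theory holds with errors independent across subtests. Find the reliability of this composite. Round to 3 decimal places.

0.856

Var(C) = 3²·9.9² + 2²·19.9² + 2²·23.4² + 2·[6·9.9·19.9·0.44 + 6·9.9·23.4·0.28 + 4·19.9·23.4·0.10] = 4656.37 + 2191.12 = 6847.49.
Because errors are independent across components, Cov(Tᵢ,Tⱼ) = Cov(Xᵢ,Xⱼ); the off-diagonal part of the true-score variance is the same as above.
True-score variance = [3²·9.9²·0.61 + 2²·19.9²·0.69 + 2²·23.4²·0.93] + 2191.12 = 3667.99 + 2191.12 = 5859.1.
Reliability = 5859.1 / 6847.49 = 0.856.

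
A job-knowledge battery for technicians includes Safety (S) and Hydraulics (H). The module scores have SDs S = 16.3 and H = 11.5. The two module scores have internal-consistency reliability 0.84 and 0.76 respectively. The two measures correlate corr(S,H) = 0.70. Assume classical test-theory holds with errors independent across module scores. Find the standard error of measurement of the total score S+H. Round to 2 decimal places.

8.62

Var(total) = 397.94 + 262.43 = 660.37.
True-score variance = 323.69 + 262.43 = 586.12, so reliability = 0.8876.
Error variance = 660.37 − 586.12 = 74.2504; SEM = √74.2504 = 8.62.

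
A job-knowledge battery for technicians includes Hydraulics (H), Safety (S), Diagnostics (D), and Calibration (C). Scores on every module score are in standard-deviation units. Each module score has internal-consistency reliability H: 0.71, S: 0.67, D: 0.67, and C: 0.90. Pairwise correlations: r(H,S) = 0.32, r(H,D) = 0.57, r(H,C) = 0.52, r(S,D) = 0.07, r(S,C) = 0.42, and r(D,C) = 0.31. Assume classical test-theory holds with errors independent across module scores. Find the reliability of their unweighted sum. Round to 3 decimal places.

Var(H+S+D+C) = 4 + 2·[0.32 + 0.57 + 0.52 + 0.07 + 0.42 + 0.31] = 4 + 4.42 = 8.42.
With uncorrelated errors the cross-covariances are all true-score covariance, so they carry over unchanged; only the diagonal terms shrink to ρᵢσᵢ².
True-score variance = [0.71 + 0.67 + 0.67 + 0.90] + 4.42 = 2.95 + 4.42 = 7.37.
Reliability = 7.37 / 8.42 = 0.875.

0.875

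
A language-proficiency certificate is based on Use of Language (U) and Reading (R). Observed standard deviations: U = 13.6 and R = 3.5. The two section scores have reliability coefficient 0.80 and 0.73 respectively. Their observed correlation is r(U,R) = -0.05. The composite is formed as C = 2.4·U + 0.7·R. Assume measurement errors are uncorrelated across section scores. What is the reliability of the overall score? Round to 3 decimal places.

0.798

Var(C) = 2.4²·13.6² + 0.7²·3.5² + 2·[1.68·13.6·3.5·(-0.05)] = 1071.37 − 7.9968 = 1063.38.
Because errors are independent across components, Cov(Tᵢ,Tⱼ) = Cov(Xᵢ,Xⱼ); the off-diagonal part of the true-score variance is the same as above.
True-score variance = [2.4²·13.6²·0.80 + 0.7²·3.5²·0.73] − 7.9968 = 856.678 − 7.9968 = 848.681.
Reliability = 848.681 / 1063.38 = 0.798.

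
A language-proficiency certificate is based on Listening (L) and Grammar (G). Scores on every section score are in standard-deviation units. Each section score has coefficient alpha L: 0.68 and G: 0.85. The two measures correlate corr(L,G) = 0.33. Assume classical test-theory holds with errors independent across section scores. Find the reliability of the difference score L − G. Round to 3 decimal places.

Var(L−G) = 1 + 1 − 2·0.33 = 2 − 0.66 = 1.34.
Under uncorrelated errors the observed covariances equal the true-score covariances, so only the own-variance terms attenuate.
True-score variance = [0.68 + 0.85] − 0.66 = 1.53 − 0.66 = 0.87.
Reliability = 0.87 / 1.34 = 0.649.

0.649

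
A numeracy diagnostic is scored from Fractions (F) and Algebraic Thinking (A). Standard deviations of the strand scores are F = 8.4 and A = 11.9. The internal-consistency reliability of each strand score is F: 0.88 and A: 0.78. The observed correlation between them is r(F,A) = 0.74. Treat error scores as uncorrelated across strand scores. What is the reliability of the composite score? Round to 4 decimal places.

Var(F+A) = 8.4² + 11.9² + 2·[8.4·11.9·0.74] = 212.17 + 147.941 = 360.111.
Under uncorrelated errors the observed covariances equal the true-score covariances, so only the own-variance terms attenuate.
True-score variance = [8.4²·0.88 + 11.9²·0.78] + 147.941 = 172.549 + 147.941 = 320.489.
Reliability = 320.489 / 360.111 = 0.8900.

0.8900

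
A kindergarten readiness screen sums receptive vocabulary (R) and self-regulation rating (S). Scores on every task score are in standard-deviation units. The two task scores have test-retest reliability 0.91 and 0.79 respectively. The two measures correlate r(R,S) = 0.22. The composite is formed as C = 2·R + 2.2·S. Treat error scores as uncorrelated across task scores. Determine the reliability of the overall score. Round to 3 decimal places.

0.872

Var(C) = 2² + 2.2² + 2·[4.4·0.22] = 8.84 + 1.936 = 10.776.
Because errors are independent across components, Cov(Tᵢ,Tⱼ) = Cov(Xᵢ,Xⱼ); the off-diagonal part of the true-score variance is the same as above.
True-score variance = [2²·0.91 + 2.2²·0.79] + 1.936 = 7.4636 + 1.936 = 9.3996.
Reliability = 9.3996 / 10.776 = 0.872.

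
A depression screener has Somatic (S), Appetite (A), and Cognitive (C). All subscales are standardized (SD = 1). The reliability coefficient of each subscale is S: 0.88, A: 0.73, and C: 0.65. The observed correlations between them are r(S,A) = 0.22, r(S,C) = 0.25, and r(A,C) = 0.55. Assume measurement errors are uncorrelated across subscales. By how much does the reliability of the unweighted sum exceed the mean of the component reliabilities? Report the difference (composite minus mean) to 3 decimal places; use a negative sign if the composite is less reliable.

0.100

Var(sum) = 3 + 2.04 = 5.04; true-score variance = 2.26 + 2.04 = 4.3; composite reliability = 0.8532.
Mean component reliability = 0.7533.
Difference = 0.8532 − 0.7533 = 0.100.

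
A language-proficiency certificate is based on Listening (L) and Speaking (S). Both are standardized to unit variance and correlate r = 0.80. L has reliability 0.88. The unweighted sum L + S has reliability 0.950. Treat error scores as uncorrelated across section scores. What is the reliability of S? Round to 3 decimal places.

0.940

Var(L+S) = 2 + 2·0.80 = 3.600.
True-score variance = ρ_L + ρ_S + 2·0.80, so 0.950 = (0.88 + ρ_S + 1.60) / 3.600.
ρ_S = 0.950·3.600 − 0.88 − 1.60 = 0.940.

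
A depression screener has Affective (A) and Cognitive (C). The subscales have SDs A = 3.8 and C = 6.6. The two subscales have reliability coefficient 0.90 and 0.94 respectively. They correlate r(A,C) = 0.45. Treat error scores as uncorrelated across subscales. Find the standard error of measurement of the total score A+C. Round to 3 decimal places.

Var(total) = 58 + 22.572 = 80.572.
True-score variance = 53.9424 + 22.572 = 76.5144, so reliability = 0.9496.
Error variance = 80.572 − 76.5144 = 4.0576; SEM = √4.0576 = 2.014.

2.014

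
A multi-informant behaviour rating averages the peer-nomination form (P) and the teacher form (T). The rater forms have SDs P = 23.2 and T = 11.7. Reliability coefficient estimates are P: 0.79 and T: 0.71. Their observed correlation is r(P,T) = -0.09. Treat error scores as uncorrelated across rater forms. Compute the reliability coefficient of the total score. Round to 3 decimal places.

Var(P+T) = 23.2² + 11.7² + 2·[23.2·11.7·(-0.09)] = 675.13 − 48.8592 = 626.271.
With uncorrelated errors the cross-covariances are all true-score covariance, so they carry over unchanged; only the diagonal terms shrink to ρᵢσᵢ².
True-score variance = [23.2²·0.79 + 11.7²·0.71] − 48.8592 = 522.402 − 48.8592 = 473.542.
Reliability = 473.542 / 626.271 = 0.756.

0.756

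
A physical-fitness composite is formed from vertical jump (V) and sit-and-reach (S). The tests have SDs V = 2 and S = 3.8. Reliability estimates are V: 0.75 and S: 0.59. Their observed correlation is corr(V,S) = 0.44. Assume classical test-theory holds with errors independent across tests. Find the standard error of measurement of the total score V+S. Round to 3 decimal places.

2.631

Var(total) = 18.44 + 6.688 = 25.128.
True-score variance = 11.5196 + 6.688 = 18.2076, so reliability = 0.7246.
Error variance = 25.128 − 18.2076 = 6.9204; SEM = √6.9204 = 2.631.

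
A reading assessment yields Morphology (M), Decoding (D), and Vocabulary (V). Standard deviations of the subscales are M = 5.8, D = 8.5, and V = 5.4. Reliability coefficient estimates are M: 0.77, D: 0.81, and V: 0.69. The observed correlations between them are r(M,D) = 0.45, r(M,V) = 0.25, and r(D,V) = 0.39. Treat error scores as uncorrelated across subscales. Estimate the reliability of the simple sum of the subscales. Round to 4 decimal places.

0.8679

Var(M+D+V) = 5.8² + 8.5² + 5.4² + 2·[5.8·8.5·0.45 + 5.8·5.4·0.25 + 8.5·5.4·0.39] = 135.05 + 95.832 = 230.882.
Under uncorrelated errors the observed covariances equal the true-score covariances, so only the own-variance terms attenuate.
True-score variance = [5.8²·0.77 + 8.5²·0.81 + 5.4²·0.69] + 95.832 = 104.546 + 95.832 = 200.378.
Reliability = 200.378 / 230.882 = 0.8679.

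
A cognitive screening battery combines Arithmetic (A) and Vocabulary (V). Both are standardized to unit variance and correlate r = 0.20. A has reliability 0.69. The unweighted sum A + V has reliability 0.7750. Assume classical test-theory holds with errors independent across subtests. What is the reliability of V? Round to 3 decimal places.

0.770

Var(A+V) = 2 + 2·0.20 = 2.400.
True-score variance = ρ_A + ρ_V + 2·0.20, so 0.7750 = (0.69 + ρ_V + 0.40) / 2.400.
ρ_V = 0.7750·2.400 − 0.69 − 0.40 = 0.770.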